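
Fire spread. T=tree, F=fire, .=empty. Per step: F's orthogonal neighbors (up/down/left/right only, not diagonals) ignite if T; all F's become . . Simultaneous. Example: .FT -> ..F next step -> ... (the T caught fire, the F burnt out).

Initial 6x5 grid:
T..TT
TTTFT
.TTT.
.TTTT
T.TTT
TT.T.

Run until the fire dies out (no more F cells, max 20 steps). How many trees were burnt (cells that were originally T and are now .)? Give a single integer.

Step 1: +4 fires, +1 burnt (F count now 4)
Step 2: +4 fires, +4 burnt (F count now 4)
Step 3: +5 fires, +4 burnt (F count now 5)
Step 4: +5 fires, +5 burnt (F count now 5)
Step 5: +0 fires, +5 burnt (F count now 0)
Fire out after step 5
Initially T: 21, now '.': 27
Total burnt (originally-T cells now '.'): 18

Answer: 18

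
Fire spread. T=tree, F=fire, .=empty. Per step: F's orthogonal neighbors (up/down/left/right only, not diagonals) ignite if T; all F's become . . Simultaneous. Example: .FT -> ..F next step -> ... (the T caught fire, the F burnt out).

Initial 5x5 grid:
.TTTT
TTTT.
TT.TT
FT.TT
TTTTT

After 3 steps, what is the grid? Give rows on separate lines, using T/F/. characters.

Step 1: 3 trees catch fire, 1 burn out
  .TTTT
  TTTT.
  FT.TT
  .F.TT
  FTTTT
Step 2: 3 trees catch fire, 3 burn out
  .TTTT
  FTTT.
  .F.TT
  ...TT
  .FTTT
Step 3: 2 trees catch fire, 3 burn out
  .TTTT
  .FTT.
  ...TT
  ...TT
  ..FTT

.TTTT
.FTT.
...TT
...TT
..FTT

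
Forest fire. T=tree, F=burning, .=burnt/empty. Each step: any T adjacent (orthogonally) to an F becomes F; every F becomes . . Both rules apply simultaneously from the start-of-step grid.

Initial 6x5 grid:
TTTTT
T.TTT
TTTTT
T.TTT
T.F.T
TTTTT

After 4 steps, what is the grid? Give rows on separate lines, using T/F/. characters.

Step 1: 2 trees catch fire, 1 burn out
  TTTTT
  T.TTT
  TTTTT
  T.FTT
  T...T
  TTFTT
Step 2: 4 trees catch fire, 2 burn out
  TTTTT
  T.TTT
  TTFTT
  T..FT
  T...T
  TF.FT
Step 3: 6 trees catch fire, 4 burn out
  TTTTT
  T.FTT
  TF.FT
  T...F
  T...T
  F...F
Step 4: 6 trees catch fire, 6 burn out
  TTFTT
  T..FT
  F...F
  T....
  F...F
  .....

TTFTT
T..FT
F...F
T....
F...F
.....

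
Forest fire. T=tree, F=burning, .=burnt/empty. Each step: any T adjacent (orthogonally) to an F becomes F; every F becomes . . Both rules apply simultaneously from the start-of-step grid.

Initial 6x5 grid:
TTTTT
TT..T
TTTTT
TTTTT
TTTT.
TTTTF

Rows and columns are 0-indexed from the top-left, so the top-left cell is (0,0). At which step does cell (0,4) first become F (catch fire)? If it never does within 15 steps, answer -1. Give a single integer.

Step 1: cell (0,4)='T' (+1 fires, +1 burnt)
Step 2: cell (0,4)='T' (+2 fires, +1 burnt)
Step 3: cell (0,4)='T' (+3 fires, +2 burnt)
Step 4: cell (0,4)='T' (+5 fires, +3 burnt)
Step 5: cell (0,4)='T' (+4 fires, +5 burnt)
Step 6: cell (0,4)='T' (+3 fires, +4 burnt)
Step 7: cell (0,4)='F' (+3 fires, +3 burnt)
  -> target ignites at step 7
Step 8: cell (0,4)='.' (+3 fires, +3 burnt)
Step 9: cell (0,4)='.' (+2 fires, +3 burnt)
Step 10: cell (0,4)='.' (+0 fires, +2 burnt)
  fire out at step 10

7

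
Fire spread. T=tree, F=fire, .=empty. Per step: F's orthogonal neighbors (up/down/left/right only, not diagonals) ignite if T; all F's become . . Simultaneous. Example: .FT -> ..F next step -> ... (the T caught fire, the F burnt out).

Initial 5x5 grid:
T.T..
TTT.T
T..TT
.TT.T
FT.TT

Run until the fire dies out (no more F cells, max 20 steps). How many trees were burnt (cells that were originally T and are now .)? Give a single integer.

Answer: 3

Derivation:
Step 1: +1 fires, +1 burnt (F count now 1)
Step 2: +1 fires, +1 burnt (F count now 1)
Step 3: +1 fires, +1 burnt (F count now 1)
Step 4: +0 fires, +1 burnt (F count now 0)
Fire out after step 4
Initially T: 15, now '.': 13
Total burnt (originally-T cells now '.'): 3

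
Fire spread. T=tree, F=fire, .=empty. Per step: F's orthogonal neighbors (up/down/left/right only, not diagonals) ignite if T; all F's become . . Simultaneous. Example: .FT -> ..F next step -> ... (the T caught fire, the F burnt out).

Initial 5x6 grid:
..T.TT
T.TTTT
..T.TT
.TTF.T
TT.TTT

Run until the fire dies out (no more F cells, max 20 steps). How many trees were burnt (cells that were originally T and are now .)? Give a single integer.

Step 1: +2 fires, +1 burnt (F count now 2)
Step 2: +3 fires, +2 burnt (F count now 3)
Step 3: +3 fires, +3 burnt (F count now 3)
Step 4: +4 fires, +3 burnt (F count now 4)
Step 5: +2 fires, +4 burnt (F count now 2)
Step 6: +3 fires, +2 burnt (F count now 3)
Step 7: +1 fires, +3 burnt (F count now 1)
Step 8: +0 fires, +1 burnt (F count now 0)
Fire out after step 8
Initially T: 19, now '.': 29
Total burnt (originally-T cells now '.'): 18

Answer: 18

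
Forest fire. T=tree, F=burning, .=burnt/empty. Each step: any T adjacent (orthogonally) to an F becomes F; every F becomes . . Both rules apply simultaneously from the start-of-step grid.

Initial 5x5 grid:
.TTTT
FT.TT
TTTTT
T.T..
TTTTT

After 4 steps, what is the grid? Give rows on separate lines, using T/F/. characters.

Step 1: 2 trees catch fire, 1 burn out
  .TTTT
  .F.TT
  FTTTT
  T.T..
  TTTTT
Step 2: 3 trees catch fire, 2 burn out
  .FTTT
  ...TT
  .FTTT
  F.T..
  TTTTT
Step 3: 3 trees catch fire, 3 burn out
  ..FTT
  ...TT
  ..FTT
  ..T..
  FTTTT
Step 4: 4 trees catch fire, 3 burn out
  ...FT
  ...TT
  ...FT
  ..F..
  .FTTT

...FT
...TT
...FT
..F..
.FTTT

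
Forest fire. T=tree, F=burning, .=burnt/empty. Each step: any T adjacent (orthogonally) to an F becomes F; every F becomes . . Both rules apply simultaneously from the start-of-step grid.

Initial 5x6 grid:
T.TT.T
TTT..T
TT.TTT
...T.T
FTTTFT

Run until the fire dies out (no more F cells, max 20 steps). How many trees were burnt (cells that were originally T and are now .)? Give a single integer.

Step 1: +3 fires, +2 burnt (F count now 3)
Step 2: +3 fires, +3 burnt (F count now 3)
Step 3: +2 fires, +3 burnt (F count now 2)
Step 4: +2 fires, +2 burnt (F count now 2)
Step 5: +1 fires, +2 burnt (F count now 1)
Step 6: +0 fires, +1 burnt (F count now 0)
Fire out after step 6
Initially T: 19, now '.': 22
Total burnt (originally-T cells now '.'): 11

Answer: 11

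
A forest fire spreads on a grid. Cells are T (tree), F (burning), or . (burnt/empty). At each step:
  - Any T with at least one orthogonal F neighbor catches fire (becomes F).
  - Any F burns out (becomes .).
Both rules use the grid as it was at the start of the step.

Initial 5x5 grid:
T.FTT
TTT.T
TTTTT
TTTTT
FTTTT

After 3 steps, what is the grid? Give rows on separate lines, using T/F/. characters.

Step 1: 4 trees catch fire, 2 burn out
  T..FT
  TTF.T
  TTTTT
  FTTTT
  .FTTT
Step 2: 6 trees catch fire, 4 burn out
  T...F
  TF..T
  FTFTT
  .FTTT
  ..FTT
Step 3: 6 trees catch fire, 6 burn out
  T....
  F...F
  .F.FT
  ..FTT
  ...FT

T....
F...F
.F.FT
..FTT
...FT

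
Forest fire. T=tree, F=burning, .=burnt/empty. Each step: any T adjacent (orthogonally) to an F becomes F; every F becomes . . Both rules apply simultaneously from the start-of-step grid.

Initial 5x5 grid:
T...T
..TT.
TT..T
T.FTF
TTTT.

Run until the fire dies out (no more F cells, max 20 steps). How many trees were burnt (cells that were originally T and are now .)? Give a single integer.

Answer: 9

Derivation:
Step 1: +3 fires, +2 burnt (F count now 3)
Step 2: +2 fires, +3 burnt (F count now 2)
Step 3: +1 fires, +2 burnt (F count now 1)
Step 4: +1 fires, +1 burnt (F count now 1)
Step 5: +1 fires, +1 burnt (F count now 1)
Step 6: +1 fires, +1 burnt (F count now 1)
Step 7: +0 fires, +1 burnt (F count now 0)
Fire out after step 7
Initially T: 13, now '.': 21
Total burnt (originally-T cells now '.'): 9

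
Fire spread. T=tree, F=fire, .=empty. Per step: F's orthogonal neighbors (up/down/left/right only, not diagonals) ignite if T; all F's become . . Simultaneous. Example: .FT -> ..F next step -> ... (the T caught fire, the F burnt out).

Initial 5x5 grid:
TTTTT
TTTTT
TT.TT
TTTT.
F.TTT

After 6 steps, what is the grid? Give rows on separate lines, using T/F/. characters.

Step 1: 1 trees catch fire, 1 burn out
  TTTTT
  TTTTT
  TT.TT
  FTTT.
  ..TTT
Step 2: 2 trees catch fire, 1 burn out
  TTTTT
  TTTTT
  FT.TT
  .FTT.
  ..TTT
Step 3: 3 trees catch fire, 2 burn out
  TTTTT
  FTTTT
  .F.TT
  ..FT.
  ..TTT
Step 4: 4 trees catch fire, 3 burn out
  FTTTT
  .FTTT
  ...TT
  ...F.
  ..FTT
Step 5: 4 trees catch fire, 4 burn out
  .FTTT
  ..FTT
  ...FT
  .....
  ...FT
Step 6: 4 trees catch fire, 4 burn out
  ..FTT
  ...FT
  ....F
  .....
  ....F

..FTT
...FT
....F
.....
....F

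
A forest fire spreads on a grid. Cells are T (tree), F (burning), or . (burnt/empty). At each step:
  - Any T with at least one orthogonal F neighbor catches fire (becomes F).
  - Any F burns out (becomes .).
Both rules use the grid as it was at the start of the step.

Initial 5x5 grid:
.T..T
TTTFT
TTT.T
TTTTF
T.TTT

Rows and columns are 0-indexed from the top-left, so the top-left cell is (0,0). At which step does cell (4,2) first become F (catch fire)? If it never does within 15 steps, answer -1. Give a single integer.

Step 1: cell (4,2)='T' (+5 fires, +2 burnt)
Step 2: cell (4,2)='T' (+5 fires, +5 burnt)
Step 3: cell (4,2)='F' (+5 fires, +5 burnt)
  -> target ignites at step 3
Step 4: cell (4,2)='.' (+2 fires, +5 burnt)
Step 5: cell (4,2)='.' (+1 fires, +2 burnt)
Step 6: cell (4,2)='.' (+0 fires, +1 burnt)
  fire out at step 6

3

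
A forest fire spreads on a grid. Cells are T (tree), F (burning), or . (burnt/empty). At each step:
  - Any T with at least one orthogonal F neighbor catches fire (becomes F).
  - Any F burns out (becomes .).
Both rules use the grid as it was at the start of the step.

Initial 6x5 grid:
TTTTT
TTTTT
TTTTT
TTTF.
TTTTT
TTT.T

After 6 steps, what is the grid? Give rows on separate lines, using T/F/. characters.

Step 1: 3 trees catch fire, 1 burn out
  TTTTT
  TTTTT
  TTTFT
  TTF..
  TTTFT
  TTT.T
Step 2: 6 trees catch fire, 3 burn out
  TTTTT
  TTTFT
  TTF.F
  TF...
  TTF.F
  TTT.T
Step 3: 8 trees catch fire, 6 burn out
  TTTFT
  TTF.F
  TF...
  F....
  TF...
  TTF.F
Step 4: 6 trees catch fire, 8 burn out
  TTF.F
  TF...
  F....
  .....
  F....
  TF...
Step 5: 3 trees catch fire, 6 burn out
  TF...
  F....
  .....
  .....
  .....
  F....
Step 6: 1 trees catch fire, 3 burn out
  F....
  .....
  .....
  .....
  .....
  .....

F....
.....
.....
.....
.....
.....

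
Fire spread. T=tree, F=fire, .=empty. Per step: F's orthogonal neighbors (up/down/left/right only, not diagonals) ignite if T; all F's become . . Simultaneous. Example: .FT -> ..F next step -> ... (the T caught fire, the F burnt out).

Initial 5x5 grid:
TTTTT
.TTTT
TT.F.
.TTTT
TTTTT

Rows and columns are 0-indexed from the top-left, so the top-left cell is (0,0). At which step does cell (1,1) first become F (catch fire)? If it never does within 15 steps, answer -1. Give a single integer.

Step 1: cell (1,1)='T' (+2 fires, +1 burnt)
Step 2: cell (1,1)='T' (+6 fires, +2 burnt)
Step 3: cell (1,1)='F' (+6 fires, +6 burnt)
  -> target ignites at step 3
Step 4: cell (1,1)='.' (+3 fires, +6 burnt)
Step 5: cell (1,1)='.' (+3 fires, +3 burnt)
Step 6: cell (1,1)='.' (+0 fires, +3 burnt)
  fire out at step 6

3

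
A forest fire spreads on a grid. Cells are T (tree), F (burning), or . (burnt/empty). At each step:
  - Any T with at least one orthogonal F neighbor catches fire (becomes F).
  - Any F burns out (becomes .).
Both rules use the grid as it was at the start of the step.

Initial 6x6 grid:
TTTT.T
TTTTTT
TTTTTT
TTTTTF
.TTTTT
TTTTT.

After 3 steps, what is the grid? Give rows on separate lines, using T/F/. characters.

Step 1: 3 trees catch fire, 1 burn out
  TTTT.T
  TTTTTT
  TTTTTF
  TTTTF.
  .TTTTF
  TTTTT.
Step 2: 4 trees catch fire, 3 burn out
  TTTT.T
  TTTTTF
  TTTTF.
  TTTF..
  .TTTF.
  TTTTT.
Step 3: 6 trees catch fire, 4 burn out
  TTTT.F
  TTTTF.
  TTTF..
  TTF...
  .TTF..
  TTTTF.

TTTT.F
TTTTF.
TTTF..
TTF...
.TTF..
TTTTF.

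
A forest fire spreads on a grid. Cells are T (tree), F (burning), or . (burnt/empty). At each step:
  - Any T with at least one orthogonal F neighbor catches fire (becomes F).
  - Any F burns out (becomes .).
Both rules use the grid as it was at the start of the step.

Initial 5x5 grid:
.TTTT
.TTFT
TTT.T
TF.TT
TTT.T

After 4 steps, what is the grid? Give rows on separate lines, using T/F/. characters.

Step 1: 6 trees catch fire, 2 burn out
  .TTFT
  .TF.F
  TFT.T
  F..TT
  TFT.T
Step 2: 8 trees catch fire, 6 burn out
  .TF.F
  .F...
  F.F.F
  ...TT
  F.F.T
Step 3: 2 trees catch fire, 8 burn out
  .F...
  .....
  .....
  ...TF
  ....T
Step 4: 2 trees catch fire, 2 burn out
  .....
  .....
  .....
  ...F.
  ....F

.....
.....
.....
...F.
....F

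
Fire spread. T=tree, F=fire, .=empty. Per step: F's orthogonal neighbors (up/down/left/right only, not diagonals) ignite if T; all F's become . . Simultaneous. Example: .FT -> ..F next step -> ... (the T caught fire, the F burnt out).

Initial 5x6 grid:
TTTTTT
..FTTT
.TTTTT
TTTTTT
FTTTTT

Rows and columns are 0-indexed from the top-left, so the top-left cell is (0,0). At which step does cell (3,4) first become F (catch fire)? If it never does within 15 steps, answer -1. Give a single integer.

Step 1: cell (3,4)='T' (+5 fires, +2 burnt)
Step 2: cell (3,4)='T' (+8 fires, +5 burnt)
Step 3: cell (3,4)='T' (+6 fires, +8 burnt)
Step 4: cell (3,4)='F' (+4 fires, +6 burnt)
  -> target ignites at step 4
Step 5: cell (3,4)='.' (+2 fires, +4 burnt)
Step 6: cell (3,4)='.' (+0 fires, +2 burnt)
  fire out at step 6

4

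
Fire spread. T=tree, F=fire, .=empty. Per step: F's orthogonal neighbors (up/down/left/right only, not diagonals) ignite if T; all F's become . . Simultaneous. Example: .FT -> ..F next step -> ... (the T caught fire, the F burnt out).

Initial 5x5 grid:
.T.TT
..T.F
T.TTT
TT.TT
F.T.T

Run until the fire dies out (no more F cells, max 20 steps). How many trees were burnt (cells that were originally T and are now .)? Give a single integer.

Step 1: +3 fires, +2 burnt (F count now 3)
Step 2: +5 fires, +3 burnt (F count now 5)
Step 3: +3 fires, +5 burnt (F count now 3)
Step 4: +1 fires, +3 burnt (F count now 1)
Step 5: +0 fires, +1 burnt (F count now 0)
Fire out after step 5
Initially T: 14, now '.': 23
Total burnt (originally-T cells now '.'): 12

Answer: 12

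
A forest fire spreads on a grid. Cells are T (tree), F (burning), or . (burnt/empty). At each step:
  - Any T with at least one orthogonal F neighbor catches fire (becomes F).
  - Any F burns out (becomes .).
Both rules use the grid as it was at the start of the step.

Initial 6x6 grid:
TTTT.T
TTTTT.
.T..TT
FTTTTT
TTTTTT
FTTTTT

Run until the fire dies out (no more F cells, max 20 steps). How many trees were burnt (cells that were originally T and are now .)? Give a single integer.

Step 1: +3 fires, +2 burnt (F count now 3)
Step 2: +4 fires, +3 burnt (F count now 4)
Step 3: +4 fires, +4 burnt (F count now 4)
Step 4: +6 fires, +4 burnt (F count now 6)
Step 5: +7 fires, +6 burnt (F count now 7)
Step 6: +4 fires, +7 burnt (F count now 4)
Step 7: +0 fires, +4 burnt (F count now 0)
Fire out after step 7
Initially T: 29, now '.': 35
Total burnt (originally-T cells now '.'): 28

Answer: 28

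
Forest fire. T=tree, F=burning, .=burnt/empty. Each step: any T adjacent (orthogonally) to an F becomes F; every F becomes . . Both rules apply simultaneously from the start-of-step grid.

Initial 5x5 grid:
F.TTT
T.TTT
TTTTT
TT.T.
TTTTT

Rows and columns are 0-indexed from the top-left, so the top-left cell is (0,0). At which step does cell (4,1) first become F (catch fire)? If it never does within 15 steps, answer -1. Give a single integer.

Step 1: cell (4,1)='T' (+1 fires, +1 burnt)
Step 2: cell (4,1)='T' (+1 fires, +1 burnt)
Step 3: cell (4,1)='T' (+2 fires, +1 burnt)
Step 4: cell (4,1)='T' (+3 fires, +2 burnt)
Step 5: cell (4,1)='F' (+3 fires, +3 burnt)
  -> target ignites at step 5
Step 6: cell (4,1)='.' (+5 fires, +3 burnt)
Step 7: cell (4,1)='.' (+3 fires, +5 burnt)
Step 8: cell (4,1)='.' (+2 fires, +3 burnt)
Step 9: cell (4,1)='.' (+0 fires, +2 burnt)
  fire out at step 9

5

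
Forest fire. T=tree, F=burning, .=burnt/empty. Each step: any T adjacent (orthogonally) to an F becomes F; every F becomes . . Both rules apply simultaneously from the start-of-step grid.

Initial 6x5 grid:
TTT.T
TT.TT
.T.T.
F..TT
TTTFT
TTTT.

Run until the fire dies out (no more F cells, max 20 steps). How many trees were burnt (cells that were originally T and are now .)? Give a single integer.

Answer: 14

Derivation:
Step 1: +5 fires, +2 burnt (F count now 5)
Step 2: +5 fires, +5 burnt (F count now 5)
Step 3: +2 fires, +5 burnt (F count now 2)
Step 4: +1 fires, +2 burnt (F count now 1)
Step 5: +1 fires, +1 burnt (F count now 1)
Step 6: +0 fires, +1 burnt (F count now 0)
Fire out after step 6
Initially T: 20, now '.': 24
Total burnt (originally-T cells now '.'): 14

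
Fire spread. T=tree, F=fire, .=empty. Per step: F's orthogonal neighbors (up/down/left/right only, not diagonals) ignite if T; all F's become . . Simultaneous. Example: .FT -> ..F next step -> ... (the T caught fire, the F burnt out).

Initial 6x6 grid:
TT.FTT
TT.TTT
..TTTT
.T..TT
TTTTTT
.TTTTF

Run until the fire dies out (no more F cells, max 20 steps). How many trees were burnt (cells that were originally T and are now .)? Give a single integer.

Answer: 22

Derivation:
Step 1: +4 fires, +2 burnt (F count now 4)
Step 2: +6 fires, +4 burnt (F count now 6)
Step 3: +7 fires, +6 burnt (F count now 7)
Step 4: +2 fires, +7 burnt (F count now 2)
Step 5: +1 fires, +2 burnt (F count now 1)
Step 6: +2 fires, +1 burnt (F count now 2)
Step 7: +0 fires, +2 burnt (F count now 0)
Fire out after step 7
Initially T: 26, now '.': 32
Total burnt (originally-T cells now '.'): 22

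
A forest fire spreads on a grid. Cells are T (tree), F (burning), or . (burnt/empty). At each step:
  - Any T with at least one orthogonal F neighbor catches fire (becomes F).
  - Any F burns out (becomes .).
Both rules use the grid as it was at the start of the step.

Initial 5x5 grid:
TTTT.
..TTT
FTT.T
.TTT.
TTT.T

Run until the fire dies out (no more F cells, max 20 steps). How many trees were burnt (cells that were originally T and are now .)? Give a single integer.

Answer: 16

Derivation:
Step 1: +1 fires, +1 burnt (F count now 1)
Step 2: +2 fires, +1 burnt (F count now 2)
Step 3: +3 fires, +2 burnt (F count now 3)
Step 4: +5 fires, +3 burnt (F count now 5)
Step 5: +3 fires, +5 burnt (F count now 3)
Step 6: +2 fires, +3 burnt (F count now 2)
Step 7: +0 fires, +2 burnt (F count now 0)
Fire out after step 7
Initially T: 17, now '.': 24
Total burnt (originally-T cells now '.'): 16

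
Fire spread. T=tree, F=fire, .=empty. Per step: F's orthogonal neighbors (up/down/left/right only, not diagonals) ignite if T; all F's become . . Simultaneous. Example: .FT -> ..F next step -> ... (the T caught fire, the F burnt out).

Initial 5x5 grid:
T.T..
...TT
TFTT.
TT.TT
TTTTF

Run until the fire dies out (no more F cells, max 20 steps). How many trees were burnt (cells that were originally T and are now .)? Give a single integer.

Answer: 13

Derivation:
Step 1: +5 fires, +2 burnt (F count now 5)
Step 2: +5 fires, +5 burnt (F count now 5)
Step 3: +2 fires, +5 burnt (F count now 2)
Step 4: +1 fires, +2 burnt (F count now 1)
Step 5: +0 fires, +1 burnt (F count now 0)
Fire out after step 5
Initially T: 15, now '.': 23
Total burnt (originally-T cells now '.'): 13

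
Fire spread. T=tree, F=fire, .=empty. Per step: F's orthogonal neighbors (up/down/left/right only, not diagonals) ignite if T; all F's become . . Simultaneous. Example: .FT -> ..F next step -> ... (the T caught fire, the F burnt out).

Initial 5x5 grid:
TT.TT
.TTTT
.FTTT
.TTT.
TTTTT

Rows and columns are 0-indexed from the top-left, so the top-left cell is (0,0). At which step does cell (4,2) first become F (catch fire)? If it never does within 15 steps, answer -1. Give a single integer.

Step 1: cell (4,2)='T' (+3 fires, +1 burnt)
Step 2: cell (4,2)='T' (+5 fires, +3 burnt)
Step 3: cell (4,2)='F' (+6 fires, +5 burnt)
  -> target ignites at step 3
Step 4: cell (4,2)='.' (+3 fires, +6 burnt)
Step 5: cell (4,2)='.' (+2 fires, +3 burnt)
Step 6: cell (4,2)='.' (+0 fires, +2 burnt)
  fire out at step 6

3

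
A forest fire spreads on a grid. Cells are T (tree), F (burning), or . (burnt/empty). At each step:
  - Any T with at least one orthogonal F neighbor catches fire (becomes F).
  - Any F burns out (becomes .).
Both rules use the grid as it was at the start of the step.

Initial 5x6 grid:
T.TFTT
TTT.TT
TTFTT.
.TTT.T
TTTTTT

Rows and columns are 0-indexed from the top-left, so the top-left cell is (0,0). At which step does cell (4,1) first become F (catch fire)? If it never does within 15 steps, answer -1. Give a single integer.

Step 1: cell (4,1)='T' (+6 fires, +2 burnt)
Step 2: cell (4,1)='T' (+8 fires, +6 burnt)
Step 3: cell (4,1)='F' (+4 fires, +8 burnt)
  -> target ignites at step 3
Step 4: cell (4,1)='.' (+3 fires, +4 burnt)
Step 5: cell (4,1)='.' (+1 fires, +3 burnt)
Step 6: cell (4,1)='.' (+1 fires, +1 burnt)
Step 7: cell (4,1)='.' (+0 fires, +1 burnt)
  fire out at step 7

3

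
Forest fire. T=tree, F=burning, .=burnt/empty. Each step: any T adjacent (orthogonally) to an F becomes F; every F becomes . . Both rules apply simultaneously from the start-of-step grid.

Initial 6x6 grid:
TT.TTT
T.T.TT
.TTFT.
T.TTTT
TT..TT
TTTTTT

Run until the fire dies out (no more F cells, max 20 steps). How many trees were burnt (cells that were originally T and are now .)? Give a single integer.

Answer: 24

Derivation:
Step 1: +3 fires, +1 burnt (F count now 3)
Step 2: +5 fires, +3 burnt (F count now 5)
Step 3: +4 fires, +5 burnt (F count now 4)
Step 4: +4 fires, +4 burnt (F count now 4)
Step 5: +2 fires, +4 burnt (F count now 2)
Step 6: +1 fires, +2 burnt (F count now 1)
Step 7: +1 fires, +1 burnt (F count now 1)
Step 8: +2 fires, +1 burnt (F count now 2)
Step 9: +1 fires, +2 burnt (F count now 1)
Step 10: +1 fires, +1 burnt (F count now 1)
Step 11: +0 fires, +1 burnt (F count now 0)
Fire out after step 11
Initially T: 27, now '.': 33
Total burnt (originally-T cells now '.'): 24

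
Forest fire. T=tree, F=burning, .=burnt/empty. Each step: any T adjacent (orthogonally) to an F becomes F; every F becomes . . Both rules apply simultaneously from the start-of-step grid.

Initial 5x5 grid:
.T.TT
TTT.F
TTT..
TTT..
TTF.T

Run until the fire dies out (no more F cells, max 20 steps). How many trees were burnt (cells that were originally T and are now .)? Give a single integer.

Step 1: +3 fires, +2 burnt (F count now 3)
Step 2: +4 fires, +3 burnt (F count now 4)
Step 3: +3 fires, +4 burnt (F count now 3)
Step 4: +2 fires, +3 burnt (F count now 2)
Step 5: +2 fires, +2 burnt (F count now 2)
Step 6: +0 fires, +2 burnt (F count now 0)
Fire out after step 6
Initially T: 15, now '.': 24
Total burnt (originally-T cells now '.'): 14

Answer: 14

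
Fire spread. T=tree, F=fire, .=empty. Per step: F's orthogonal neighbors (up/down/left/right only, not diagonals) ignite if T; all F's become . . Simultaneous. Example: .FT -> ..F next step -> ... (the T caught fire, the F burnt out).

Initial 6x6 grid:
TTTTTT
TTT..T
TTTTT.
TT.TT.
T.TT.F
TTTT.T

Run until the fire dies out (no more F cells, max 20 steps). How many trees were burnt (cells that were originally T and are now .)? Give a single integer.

Step 1: +1 fires, +1 burnt (F count now 1)
Step 2: +0 fires, +1 burnt (F count now 0)
Fire out after step 2
Initially T: 27, now '.': 10
Total burnt (originally-T cells now '.'): 1

Answer: 1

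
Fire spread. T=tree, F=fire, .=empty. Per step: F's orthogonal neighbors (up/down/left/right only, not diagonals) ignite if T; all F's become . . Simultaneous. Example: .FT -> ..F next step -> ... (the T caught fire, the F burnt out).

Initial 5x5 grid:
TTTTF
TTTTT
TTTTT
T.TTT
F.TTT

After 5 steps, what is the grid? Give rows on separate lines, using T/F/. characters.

Step 1: 3 trees catch fire, 2 burn out
  TTTF.
  TTTTF
  TTTTT
  F.TTT
  ..TTT
Step 2: 4 trees catch fire, 3 burn out
  TTF..
  TTTF.
  FTTTF
  ..TTT
  ..TTT
Step 3: 6 trees catch fire, 4 burn out
  TF...
  FTF..
  .FTF.
  ..TTF
  ..TTT
Step 4: 5 trees catch fire, 6 burn out
  F....
  .F...
  ..F..
  ..TF.
  ..TTF
Step 5: 2 trees catch fire, 5 burn out
  .....
  .....
  .....
  ..F..
  ..TF.

.....
.....
.....
..F..
..TF.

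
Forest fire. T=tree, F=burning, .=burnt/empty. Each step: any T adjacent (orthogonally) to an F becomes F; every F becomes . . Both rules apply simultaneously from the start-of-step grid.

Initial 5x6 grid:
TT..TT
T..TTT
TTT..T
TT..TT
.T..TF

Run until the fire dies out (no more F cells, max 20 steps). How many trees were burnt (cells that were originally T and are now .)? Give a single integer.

Answer: 9

Derivation:
Step 1: +2 fires, +1 burnt (F count now 2)
Step 2: +2 fires, +2 burnt (F count now 2)
Step 3: +1 fires, +2 burnt (F count now 1)
Step 4: +2 fires, +1 burnt (F count now 2)
Step 5: +2 fires, +2 burnt (F count now 2)
Step 6: +0 fires, +2 burnt (F count now 0)
Fire out after step 6
Initially T: 18, now '.': 21
Total burnt (originally-T cells now '.'): 9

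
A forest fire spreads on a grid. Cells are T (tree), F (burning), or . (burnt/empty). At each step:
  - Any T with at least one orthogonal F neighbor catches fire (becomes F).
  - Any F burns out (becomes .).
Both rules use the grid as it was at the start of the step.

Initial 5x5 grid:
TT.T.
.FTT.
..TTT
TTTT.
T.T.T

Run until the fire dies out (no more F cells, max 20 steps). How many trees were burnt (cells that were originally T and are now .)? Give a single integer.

Answer: 14

Derivation:
Step 1: +2 fires, +1 burnt (F count now 2)
Step 2: +3 fires, +2 burnt (F count now 3)
Step 3: +3 fires, +3 burnt (F count now 3)
Step 4: +4 fires, +3 burnt (F count now 4)
Step 5: +1 fires, +4 burnt (F count now 1)
Step 6: +1 fires, +1 burnt (F count now 1)
Step 7: +0 fires, +1 burnt (F count now 0)
Fire out after step 7
Initially T: 15, now '.': 24
Total burnt (originally-T cells now '.'): 14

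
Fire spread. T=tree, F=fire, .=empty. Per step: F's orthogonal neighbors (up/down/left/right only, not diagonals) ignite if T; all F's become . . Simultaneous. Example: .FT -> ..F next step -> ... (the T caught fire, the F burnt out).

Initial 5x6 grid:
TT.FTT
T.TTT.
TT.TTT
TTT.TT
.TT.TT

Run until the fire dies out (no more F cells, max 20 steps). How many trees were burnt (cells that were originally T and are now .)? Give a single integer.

Answer: 12

Derivation:
Step 1: +2 fires, +1 burnt (F count now 2)
Step 2: +4 fires, +2 burnt (F count now 4)
Step 3: +1 fires, +4 burnt (F count now 1)
Step 4: +2 fires, +1 burnt (F count now 2)
Step 5: +2 fires, +2 burnt (F count now 2)
Step 6: +1 fires, +2 burnt (F count now 1)
Step 7: +0 fires, +1 burnt (F count now 0)
Fire out after step 7
Initially T: 22, now '.': 20
Total burnt (originally-T cells now '.'): 12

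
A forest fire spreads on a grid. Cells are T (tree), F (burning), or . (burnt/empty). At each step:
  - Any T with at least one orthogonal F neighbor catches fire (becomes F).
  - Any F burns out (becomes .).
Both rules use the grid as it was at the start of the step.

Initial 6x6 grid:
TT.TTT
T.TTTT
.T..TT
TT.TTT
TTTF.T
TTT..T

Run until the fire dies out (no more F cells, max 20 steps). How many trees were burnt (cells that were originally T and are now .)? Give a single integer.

Step 1: +2 fires, +1 burnt (F count now 2)
Step 2: +3 fires, +2 burnt (F count now 3)
Step 3: +5 fires, +3 burnt (F count now 5)
Step 4: +6 fires, +5 burnt (F count now 6)
Step 5: +4 fires, +6 burnt (F count now 4)
Step 6: +3 fires, +4 burnt (F count now 3)
Step 7: +0 fires, +3 burnt (F count now 0)
Fire out after step 7
Initially T: 26, now '.': 33
Total burnt (originally-T cells now '.'): 23

Answer: 23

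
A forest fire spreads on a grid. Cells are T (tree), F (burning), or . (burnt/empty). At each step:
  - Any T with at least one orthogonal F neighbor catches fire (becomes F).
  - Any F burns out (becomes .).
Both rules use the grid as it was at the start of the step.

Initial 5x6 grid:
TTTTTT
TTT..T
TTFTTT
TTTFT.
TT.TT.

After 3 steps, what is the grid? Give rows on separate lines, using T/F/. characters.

Step 1: 6 trees catch fire, 2 burn out
  TTTTTT
  TTF..T
  TF.FTT
  TTF.F.
  TT.FT.
Step 2: 6 trees catch fire, 6 burn out
  TTFTTT
  TF...T
  F...FT
  TF....
  TT..F.
Step 3: 6 trees catch fire, 6 burn out
  TF.FTT
  F....T
  .....F
  F.....
  TF....

TF.FTT
F....T
.....F
F.....
TF....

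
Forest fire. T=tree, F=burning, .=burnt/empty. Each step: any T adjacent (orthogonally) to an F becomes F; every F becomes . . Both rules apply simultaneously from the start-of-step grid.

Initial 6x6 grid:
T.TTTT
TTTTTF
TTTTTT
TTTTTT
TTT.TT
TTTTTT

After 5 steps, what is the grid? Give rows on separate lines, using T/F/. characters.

Step 1: 3 trees catch fire, 1 burn out
  T.TTTF
  TTTTF.
  TTTTTF
  TTTTTT
  TTT.TT
  TTTTTT
Step 2: 4 trees catch fire, 3 burn out
  T.TTF.
  TTTF..
  TTTTF.
  TTTTTF
  TTT.TT
  TTTTTT
Step 3: 5 trees catch fire, 4 burn out
  T.TF..
  TTF...
  TTTF..
  TTTTF.
  TTT.TF
  TTTTTT
Step 4: 6 trees catch fire, 5 burn out
  T.F...
  TF....
  TTF...
  TTTF..
  TTT.F.
  TTTTTF
Step 5: 4 trees catch fire, 6 burn out
  T.....
  F.....
  TF....
  TTF...
  TTT...
  TTTTF.

T.....
F.....
TF....
TTF...
TTT...
TTTTF.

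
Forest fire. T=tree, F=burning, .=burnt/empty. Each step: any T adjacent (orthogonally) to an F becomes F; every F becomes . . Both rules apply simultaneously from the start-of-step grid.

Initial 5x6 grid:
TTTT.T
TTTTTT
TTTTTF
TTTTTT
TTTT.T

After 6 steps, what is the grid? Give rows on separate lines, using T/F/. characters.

Step 1: 3 trees catch fire, 1 burn out
  TTTT.T
  TTTTTF
  TTTTF.
  TTTTTF
  TTTT.T
Step 2: 5 trees catch fire, 3 burn out
  TTTT.F
  TTTTF.
  TTTF..
  TTTTF.
  TTTT.F
Step 3: 3 trees catch fire, 5 burn out
  TTTT..
  TTTF..
  TTF...
  TTTF..
  TTTT..
Step 4: 5 trees catch fire, 3 burn out
  TTTF..
  TTF...
  TF....
  TTF...
  TTTF..
Step 5: 5 trees catch fire, 5 burn out
  TTF...
  TF....
  F.....
  TF....
  TTF...
Step 6: 4 trees catch fire, 5 burn out
  TF....
  F.....
  ......
  F.....
  TF....

TF....
F.....
......
F.....
TF....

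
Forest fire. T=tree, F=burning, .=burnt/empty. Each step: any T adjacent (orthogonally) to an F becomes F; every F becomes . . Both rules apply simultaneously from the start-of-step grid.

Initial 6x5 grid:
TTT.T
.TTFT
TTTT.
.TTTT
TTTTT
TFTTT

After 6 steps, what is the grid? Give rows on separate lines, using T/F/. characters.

Step 1: 6 trees catch fire, 2 burn out
  TTT.T
  .TF.F
  TTTF.
  .TTTT
  TFTTT
  F.FTT
Step 2: 9 trees catch fire, 6 burn out
  TTF.F
  .F...
  TTF..
  .FTFT
  F.FTT
  ...FT
Step 3: 6 trees catch fire, 9 burn out
  TF...
  .....
  TF...
  ..F.F
  ...FT
  ....F
Step 4: 3 trees catch fire, 6 burn out
  F....
  .....
  F....
  .....
  ....F
  .....
Step 5: 0 trees catch fire, 3 burn out
  .....
  .....
  .....
  .....
  .....
  .....
Step 6: 0 trees catch fire, 0 burn out
  .....
  .....
  .....
  .....
  .....
  .....

.....
.....
.....
.....
.....
.....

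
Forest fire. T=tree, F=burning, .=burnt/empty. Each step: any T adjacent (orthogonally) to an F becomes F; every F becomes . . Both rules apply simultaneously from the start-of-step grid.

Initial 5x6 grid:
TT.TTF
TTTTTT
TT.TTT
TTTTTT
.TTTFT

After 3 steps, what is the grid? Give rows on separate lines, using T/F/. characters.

Step 1: 5 trees catch fire, 2 burn out
  TT.TF.
  TTTTTF
  TT.TTT
  TTTTFT
  .TTF.F
Step 2: 7 trees catch fire, 5 burn out
  TT.F..
  TTTTF.
  TT.TFF
  TTTF.F
  .TF...
Step 3: 4 trees catch fire, 7 burn out
  TT....
  TTTF..
  TT.F..
  TTF...
  .F....

TT....
TTTF..
TT.F..
TTF...
.F....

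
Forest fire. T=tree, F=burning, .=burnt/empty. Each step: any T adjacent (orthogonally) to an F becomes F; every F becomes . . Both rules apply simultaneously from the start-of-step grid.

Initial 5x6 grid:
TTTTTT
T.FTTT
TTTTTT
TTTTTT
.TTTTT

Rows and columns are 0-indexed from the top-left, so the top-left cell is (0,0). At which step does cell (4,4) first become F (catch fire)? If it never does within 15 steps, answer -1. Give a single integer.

Step 1: cell (4,4)='T' (+3 fires, +1 burnt)
Step 2: cell (4,4)='T' (+6 fires, +3 burnt)
Step 3: cell (4,4)='T' (+8 fires, +6 burnt)
Step 4: cell (4,4)='T' (+7 fires, +8 burnt)
Step 5: cell (4,4)='F' (+2 fires, +7 burnt)
  -> target ignites at step 5
Step 6: cell (4,4)='.' (+1 fires, +2 burnt)
Step 7: cell (4,4)='.' (+0 fires, +1 burnt)
  fire out at step 7

5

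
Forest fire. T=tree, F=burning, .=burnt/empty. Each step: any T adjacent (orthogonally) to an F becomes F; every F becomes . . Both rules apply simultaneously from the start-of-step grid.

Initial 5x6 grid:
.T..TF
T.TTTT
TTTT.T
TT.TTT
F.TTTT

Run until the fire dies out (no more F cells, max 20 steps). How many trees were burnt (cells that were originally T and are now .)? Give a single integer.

Answer: 20

Derivation:
Step 1: +3 fires, +2 burnt (F count now 3)
Step 2: +4 fires, +3 burnt (F count now 4)
Step 3: +4 fires, +4 burnt (F count now 4)
Step 4: +5 fires, +4 burnt (F count now 5)
Step 5: +2 fires, +5 burnt (F count now 2)
Step 6: +1 fires, +2 burnt (F count now 1)
Step 7: +1 fires, +1 burnt (F count now 1)
Step 8: +0 fires, +1 burnt (F count now 0)
Fire out after step 8
Initially T: 21, now '.': 29
Total burnt (originally-T cells now '.'): 20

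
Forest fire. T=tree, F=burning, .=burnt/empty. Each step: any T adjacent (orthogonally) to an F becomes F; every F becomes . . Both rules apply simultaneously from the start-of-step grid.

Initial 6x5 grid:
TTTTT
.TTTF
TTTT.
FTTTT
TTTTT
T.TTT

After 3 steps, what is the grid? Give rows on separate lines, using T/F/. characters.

Step 1: 5 trees catch fire, 2 burn out
  TTTTF
  .TTF.
  FTTT.
  .FTTT
  FTTTT
  T.TTT
Step 2: 7 trees catch fire, 5 burn out
  TTTF.
  .TF..
  .FTF.
  ..FTT
  .FTTT
  F.TTT
Step 3: 5 trees catch fire, 7 burn out
  TTF..
  .F...
  ..F..
  ...FT
  ..FTT
  ..TTT

TTF..
.F...
..F..
...FT
..FTT
..TTT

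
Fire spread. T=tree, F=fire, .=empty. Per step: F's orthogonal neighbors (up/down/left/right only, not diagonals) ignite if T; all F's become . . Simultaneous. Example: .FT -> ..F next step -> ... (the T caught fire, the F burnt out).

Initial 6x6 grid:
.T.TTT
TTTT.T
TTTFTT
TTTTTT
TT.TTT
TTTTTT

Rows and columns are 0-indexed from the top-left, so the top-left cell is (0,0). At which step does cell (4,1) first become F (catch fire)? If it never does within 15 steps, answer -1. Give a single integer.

Step 1: cell (4,1)='T' (+4 fires, +1 burnt)
Step 2: cell (4,1)='T' (+7 fires, +4 burnt)
Step 3: cell (4,1)='T' (+8 fires, +7 burnt)
Step 4: cell (4,1)='F' (+8 fires, +8 burnt)
  -> target ignites at step 4
Step 5: cell (4,1)='.' (+3 fires, +8 burnt)
Step 6: cell (4,1)='.' (+1 fires, +3 burnt)
Step 7: cell (4,1)='.' (+0 fires, +1 burnt)
  fire out at step 7

4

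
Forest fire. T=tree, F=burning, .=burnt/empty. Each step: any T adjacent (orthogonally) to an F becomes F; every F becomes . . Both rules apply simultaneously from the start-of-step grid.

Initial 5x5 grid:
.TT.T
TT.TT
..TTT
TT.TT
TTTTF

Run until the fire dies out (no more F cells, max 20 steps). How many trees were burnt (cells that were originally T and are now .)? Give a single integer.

Step 1: +2 fires, +1 burnt (F count now 2)
Step 2: +3 fires, +2 burnt (F count now 3)
Step 3: +3 fires, +3 burnt (F count now 3)
Step 4: +5 fires, +3 burnt (F count now 5)
Step 5: +1 fires, +5 burnt (F count now 1)
Step 6: +0 fires, +1 burnt (F count now 0)
Fire out after step 6
Initially T: 18, now '.': 21
Total burnt (originally-T cells now '.'): 14

Answer: 14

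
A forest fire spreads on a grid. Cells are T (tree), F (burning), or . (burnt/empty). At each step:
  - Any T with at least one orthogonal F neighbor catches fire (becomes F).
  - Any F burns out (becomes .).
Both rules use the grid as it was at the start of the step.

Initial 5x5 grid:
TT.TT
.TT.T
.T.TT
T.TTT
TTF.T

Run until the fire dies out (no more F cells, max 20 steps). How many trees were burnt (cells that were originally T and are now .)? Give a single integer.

Step 1: +2 fires, +1 burnt (F count now 2)
Step 2: +2 fires, +2 burnt (F count now 2)
Step 3: +3 fires, +2 burnt (F count now 3)
Step 4: +2 fires, +3 burnt (F count now 2)
Step 5: +1 fires, +2 burnt (F count now 1)
Step 6: +1 fires, +1 burnt (F count now 1)
Step 7: +1 fires, +1 burnt (F count now 1)
Step 8: +0 fires, +1 burnt (F count now 0)
Fire out after step 8
Initially T: 17, now '.': 20
Total burnt (originally-T cells now '.'): 12

Answer: 12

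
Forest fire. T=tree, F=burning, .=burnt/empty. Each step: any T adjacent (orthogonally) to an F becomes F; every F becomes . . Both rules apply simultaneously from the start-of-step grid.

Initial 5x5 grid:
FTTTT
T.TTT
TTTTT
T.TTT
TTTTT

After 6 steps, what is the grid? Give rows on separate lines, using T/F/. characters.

Step 1: 2 trees catch fire, 1 burn out
  .FTTT
  F.TTT
  TTTTT
  T.TTT
  TTTTT
Step 2: 2 trees catch fire, 2 burn out
  ..FTT
  ..TTT
  FTTTT
  T.TTT
  TTTTT
Step 3: 4 trees catch fire, 2 burn out
  ...FT
  ..FTT
  .FTTT
  F.TTT
  TTTTT
Step 4: 4 trees catch fire, 4 burn out
  ....F
  ...FT
  ..FTT
  ..TTT
  FTTTT
Step 5: 4 trees catch fire, 4 burn out
  .....
  ....F
  ...FT
  ..FTT
  .FTTT
Step 6: 3 trees catch fire, 4 burn out
  .....
  .....
  ....F
  ...FT
  ..FTT

.....
.....
....F
...FT
..FTT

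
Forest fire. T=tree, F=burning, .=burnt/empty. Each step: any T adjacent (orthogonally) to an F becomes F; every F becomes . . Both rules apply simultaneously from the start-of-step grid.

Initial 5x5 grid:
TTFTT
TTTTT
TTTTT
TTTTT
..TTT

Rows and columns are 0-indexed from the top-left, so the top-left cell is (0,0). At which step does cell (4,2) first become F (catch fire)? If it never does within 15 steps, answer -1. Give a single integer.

Step 1: cell (4,2)='T' (+3 fires, +1 burnt)
Step 2: cell (4,2)='T' (+5 fires, +3 burnt)
Step 3: cell (4,2)='T' (+5 fires, +5 burnt)
Step 4: cell (4,2)='F' (+5 fires, +5 burnt)
  -> target ignites at step 4
Step 5: cell (4,2)='.' (+3 fires, +5 burnt)
Step 6: cell (4,2)='.' (+1 fires, +3 burnt)
Step 7: cell (4,2)='.' (+0 fires, +1 burnt)
  fire out at step 7

4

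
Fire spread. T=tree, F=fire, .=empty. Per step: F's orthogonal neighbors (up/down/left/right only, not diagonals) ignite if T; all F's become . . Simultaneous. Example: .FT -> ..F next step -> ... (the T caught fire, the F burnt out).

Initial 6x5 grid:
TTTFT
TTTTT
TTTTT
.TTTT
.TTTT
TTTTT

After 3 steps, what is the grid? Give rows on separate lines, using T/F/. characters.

Step 1: 3 trees catch fire, 1 burn out
  TTF.F
  TTTFT
  TTTTT
  .TTTT
  .TTTT
  TTTTT
Step 2: 4 trees catch fire, 3 burn out
  TF...
  TTF.F
  TTTFT
  .TTTT
  .TTTT
  TTTTT
Step 3: 5 trees catch fire, 4 burn out
  F....
  TF...
  TTF.F
  .TTFT
  .TTTT
  TTTTT

F....
TF...
TTF.F
.TTFT
.TTTT
TTTTT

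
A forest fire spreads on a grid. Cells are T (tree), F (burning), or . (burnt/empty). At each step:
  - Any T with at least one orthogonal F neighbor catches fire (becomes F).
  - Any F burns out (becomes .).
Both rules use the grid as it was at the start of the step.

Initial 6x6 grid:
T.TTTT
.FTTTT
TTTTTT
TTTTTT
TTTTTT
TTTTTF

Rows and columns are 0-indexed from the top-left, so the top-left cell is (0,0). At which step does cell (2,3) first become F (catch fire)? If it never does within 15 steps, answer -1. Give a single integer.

Step 1: cell (2,3)='T' (+4 fires, +2 burnt)
Step 2: cell (2,3)='T' (+8 fires, +4 burnt)
Step 3: cell (2,3)='F' (+10 fires, +8 burnt)
  -> target ignites at step 3
Step 4: cell (2,3)='.' (+7 fires, +10 burnt)
Step 5: cell (2,3)='.' (+2 fires, +7 burnt)
Step 6: cell (2,3)='.' (+0 fires, +2 burnt)
  fire out at step 6

3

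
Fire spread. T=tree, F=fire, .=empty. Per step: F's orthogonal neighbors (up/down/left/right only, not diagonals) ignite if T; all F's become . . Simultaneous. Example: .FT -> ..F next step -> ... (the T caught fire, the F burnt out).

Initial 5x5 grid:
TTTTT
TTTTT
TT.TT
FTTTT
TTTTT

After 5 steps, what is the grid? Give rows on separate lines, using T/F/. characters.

Step 1: 3 trees catch fire, 1 burn out
  TTTTT
  TTTTT
  FT.TT
  .FTTT
  FTTTT
Step 2: 4 trees catch fire, 3 burn out
  TTTTT
  FTTTT
  .F.TT
  ..FTT
  .FTTT
Step 3: 4 trees catch fire, 4 burn out
  FTTTT
  .FTTT
  ...TT
  ...FT
  ..FTT
Step 4: 5 trees catch fire, 4 burn out
  .FTTT
  ..FTT
  ...FT
  ....F
  ...FT
Step 5: 4 trees catch fire, 5 burn out
  ..FTT
  ...FT
  ....F
  .....
  ....F

..FTT
...FT
....F
.....
....F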